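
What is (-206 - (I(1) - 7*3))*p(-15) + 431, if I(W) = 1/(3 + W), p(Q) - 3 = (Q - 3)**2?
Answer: -240583/4 ≈ -60146.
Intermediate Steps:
p(Q) = 3 + (-3 + Q)**2 (p(Q) = 3 + (Q - 3)**2 = 3 + (-3 + Q)**2)
(-206 - (I(1) - 7*3))*p(-15) + 431 = (-206 - (1/(3 + 1) - 7*3))*(3 + (-3 - 15)**2) + 431 = (-206 - (1/4 - 21))*(3 + (-18)**2) + 431 = (-206 - (1/4 - 21))*(3 + 324) + 431 = (-206 - 1*(-83/4))*327 + 431 = (-206 + 83/4)*327 + 431 = -741/4*327 + 431 = -242307/4 + 431 = -240583/4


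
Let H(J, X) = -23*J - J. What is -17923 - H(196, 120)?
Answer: -13219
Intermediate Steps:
H(J, X) = -24*J
-17923 - H(196, 120) = -17923 - (-24)*196 = -17923 - 1*(-4704) = -17923 + 4704 = -13219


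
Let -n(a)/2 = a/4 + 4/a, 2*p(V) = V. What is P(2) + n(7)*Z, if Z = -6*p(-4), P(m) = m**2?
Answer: -362/7 ≈ -51.714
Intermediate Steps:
p(V) = V/2
n(a) = -8/a - a/2 (n(a) = -2*(a/4 + 4/a) = -2*(4/a + a/4) = -8/a - a/2)
Z = 12 (Z = -3*(-4) = -6*(-2) = 12)
P(2) + n(7)*Z = 2**2 + (-8/7 - 1/2*7)*12 = 4 + (-8*1/7 - 7/2)*12 = 4 + (-8/7 - 7/2)*12 = 4 - 65/14*12 = 4 - 390/7 = -362/7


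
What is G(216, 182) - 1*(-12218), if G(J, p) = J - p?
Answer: 12252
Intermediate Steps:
G(216, 182) - 1*(-12218) = (216 - 1*182) - 1*(-12218) = (216 - 182) + 12218 = 34 + 12218 = 12252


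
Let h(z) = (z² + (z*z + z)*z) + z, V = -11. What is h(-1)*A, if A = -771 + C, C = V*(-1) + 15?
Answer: 0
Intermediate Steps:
C = 26 (C = -11*(-1) + 15 = 11 + 15 = 26)
h(z) = z + z² + z*(z + z²) (h(z) = (z² + (z² + z)*z) + z = (z² + (z + z²)*z) + z = (z² + z*(z + z²)) + z = z + z² + z*(z + z²))
A = -745 (A = -771 + 26 = -745)
h(-1)*A = -(1 + (-1)² + 2*(-1))*(-745) = -(1 + 1 - 2)*(-745) = -1*0*(-745) = 0*(-745) = 0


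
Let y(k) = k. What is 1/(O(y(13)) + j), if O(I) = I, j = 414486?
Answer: 1/414499 ≈ 2.4126e-6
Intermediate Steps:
1/(O(y(13)) + j) = 1/(13 + 414486) = 1/414499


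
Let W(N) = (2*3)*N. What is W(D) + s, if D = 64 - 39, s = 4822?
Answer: 4972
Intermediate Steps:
D = 25
W(N) = 6*N
W(D) + s = 6*25 + 4822 = 150 + 4822 = 4972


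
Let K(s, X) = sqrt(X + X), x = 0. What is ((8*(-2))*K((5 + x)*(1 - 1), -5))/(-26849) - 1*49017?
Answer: -49017 + 16*I*sqrt(10)/26849 ≈ -49017.0 + 0.0018845*I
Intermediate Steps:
K(s, X) = sqrt(2)*sqrt(X) (K(s, X) = sqrt(2*X) = sqrt(2)*sqrt(X))
((8*(-2))*K((5 + x)*(1 - 1), -5))/(-26849) - 1*49017 = ((8*(-2))*(sqrt(2)*sqrt(-5)))/(-26849) - 1*49017 = -16*sqrt(2)*I*sqrt(5)*(-1/26849) - 49017 = -16*I*sqrt(10)*(-1/26849) - 49017 = 16*I*sqrt(10)/26849 - 49017 = -49017 + 16*I*sqrt(10)/26849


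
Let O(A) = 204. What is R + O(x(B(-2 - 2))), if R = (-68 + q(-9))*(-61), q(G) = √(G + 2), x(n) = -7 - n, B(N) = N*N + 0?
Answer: 4352 - 61*I*√7 ≈ 4352.0 - 161.39*I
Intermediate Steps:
B(N) = N² (B(N) = N² + 0 = N²)
q(G) = √(2 + G)
R = 4148 - 61*I*√7 (R = (-68 + √(2 - 9))*(-61) = (-68 + √(-7))*(-61) = (-68 + I*√7)*(-61) = 4148 - 61*I*√7 ≈ 4148.0 - 161.39*I)
R + O(x(B(-2 - 2))) = (4148 - 61*I*√7) + 204 = 4352 - 61*I*√7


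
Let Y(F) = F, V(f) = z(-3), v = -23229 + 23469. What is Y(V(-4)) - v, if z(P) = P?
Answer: -243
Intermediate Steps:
v = 240
V(f) = -3
Y(V(-4)) - v = -3 - 1*240 = -3 - 240 = -243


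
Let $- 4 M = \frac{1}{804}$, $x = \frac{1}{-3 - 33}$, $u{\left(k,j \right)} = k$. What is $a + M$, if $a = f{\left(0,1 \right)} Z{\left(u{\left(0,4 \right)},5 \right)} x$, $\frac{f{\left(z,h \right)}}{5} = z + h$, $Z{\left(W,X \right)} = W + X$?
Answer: $- \frac{6703}{9648} \approx -0.69476$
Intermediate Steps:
$f{\left(z,h \right)} = 5 h + 5 z$ ($f{\left(z,h \right)} = 5 \left(z + h\right) = 5 \left(h + z\right) = 5 h + 5 z$)
$x = - \frac{1}{36}$ ($x = \frac{1}{-36} = - \frac{1}{36} \approx -0.027778$)
$M = - \frac{1}{3216}$ ($M = - \frac{1}{4 \cdot 804} = \left(- \frac{1}{4}\right) \frac{1}{804} = - \frac{1}{3216} \approx -0.00031095$)
$a = - \frac{25}{36}$ ($a = \left(5 \cdot 1 + 5 \cdot 0\right) \left(0 + 5\right) \left(- \frac{1}{36}\right) = \left(5 + 0\right) 5 \left(- \frac{1}{36}\right) = 5 \cdot 5 \left(- \frac{1}{36}\right) = 25 \left(- \frac{1}{36}\right) = - \frac{25}{36} \approx -0.69444$)
$a + M = - \frac{25}{36} - \frac{1}{3216} = - \frac{6703}{9648}$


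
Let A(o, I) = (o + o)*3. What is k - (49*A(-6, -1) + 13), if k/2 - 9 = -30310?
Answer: -58851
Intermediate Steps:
k = -60602 (k = 18 + 2*(-30310) = 18 - 60620 = -60602)
A(o, I) = 6*o (A(o, I) = (2*o)*3 = 6*o)
k - (49*A(-6, -1) + 13) = -60602 - (49*(6*(-6)) + 13) = -60602 - (49*(-36) + 13) = -60602 - (-1764 + 13) = -60602 - 1*(-1751) = -60602 + 1751 = -58851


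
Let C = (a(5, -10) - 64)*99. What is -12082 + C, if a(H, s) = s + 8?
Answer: -18616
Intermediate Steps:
a(H, s) = 8 + s
C = -6534 (C = ((8 - 10) - 64)*99 = (-2 - 64)*99 = -66*99 = -6534)
-12082 + C = -12082 - 6534 = -18616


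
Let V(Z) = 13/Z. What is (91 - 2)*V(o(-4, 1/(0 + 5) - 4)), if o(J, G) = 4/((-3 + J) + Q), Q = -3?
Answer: -5785/2 ≈ -2892.5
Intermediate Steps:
o(J, G) = 4/(-6 + J) (o(J, G) = 4/((-3 + J) - 3) = 4/(-6 + J))
(91 - 2)*V(o(-4, 1/(0 + 5) - 4)) = (91 - 2)*(13/((4/(-6 - 4)))) = 89*(13/((4/(-10)))) = 89*(13/((4*(-1/10)))) = 89*(13/(-2/5)) = 89*(13*(-5/2)) = 89*(-65/2) = -5785/2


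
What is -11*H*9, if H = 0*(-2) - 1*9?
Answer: 891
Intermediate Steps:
H = -9 (H = 0 - 9 = -9)
-11*H*9 = -11*(-9)*9 = 99*9 = 891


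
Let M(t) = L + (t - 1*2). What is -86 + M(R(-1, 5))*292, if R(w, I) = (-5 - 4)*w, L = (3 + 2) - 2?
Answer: 2834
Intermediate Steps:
L = 3 (L = 5 - 2 = 3)
R(w, I) = -9*w
M(t) = 1 + t (M(t) = 3 + (t - 1*2) = 3 + (t - 2) = 3 + (-2 + t) = 1 + t)
-86 + M(R(-1, 5))*292 = -86 + (1 - 9*(-1))*292 = -86 + (1 + 9)*292 = -86 + 10*292 = -86 + 2920 = 2834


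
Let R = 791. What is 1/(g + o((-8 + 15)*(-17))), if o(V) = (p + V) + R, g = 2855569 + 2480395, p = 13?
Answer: 1/5336649 ≈ 1.8738e-7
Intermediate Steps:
g = 5335964
o(V) = 804 + V (o(V) = (13 + V) + 791 = 804 + V)
1/(g + o((-8 + 15)*(-17))) = 1/(5335964 + (804 + (-8 + 15)*(-17))) = 1/(5335964 + (804 + 7*(-17))) = 1/(5335964 + (804 - 119)) = 1/(5335964 + 685) = 1/5336649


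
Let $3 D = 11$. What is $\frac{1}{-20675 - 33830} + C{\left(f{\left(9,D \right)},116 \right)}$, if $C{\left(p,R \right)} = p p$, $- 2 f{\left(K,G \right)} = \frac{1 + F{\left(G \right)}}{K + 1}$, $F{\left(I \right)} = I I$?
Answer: $\frac{9211021}{17659620} \approx 0.52159$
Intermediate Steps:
$F{\left(I \right)} = I^{2}$
$D = \frac{11}{3}$ ($D = \frac{1}{3} \cdot 11 = \frac{11}{3} \approx 3.6667$)
$f{\left(K,G \right)} = - \frac{1 + G^{2}}{2 \left(1 + K\right)}$ ($f{\left(K,G \right)} = - \frac{\left(1 + G^{2}\right) \frac{1}{K + 1}}{2} = - \frac{\left(1 + G^{2}\right) \frac{1}{1 + K}}{2} = - \frac{\frac{1}{1 + K} \left(1 + G^{2}\right)}{2} = - \frac{1 + G^{2}}{2 \left(1 + K\right)}$)
$C{\left(p,R \right)} = p^{2}$
$\frac{1}{-20675 - 33830} + C{\left(f{\left(9,D \right)},116 \right)} = \frac{1}{-20675 - 33830} + \left(\frac{-1 - \left(\frac{11}{3}\right)^{2}}{2 \left(1 + 9\right)}\right)^{2} = \frac{1}{-54505} + \left(\frac{-1 - \frac{121}{9}}{2 \cdot 10}\right)^{2} = - \frac{1}{54505} + \left(\frac{1}{2} \cdot \frac{1}{10} \left(-1 - \frac{121}{9}\right)\right)^{2} = - \frac{1}{54505} + \left(\frac{1}{2} \cdot \frac{1}{10} \left(- \frac{130}{9}\right)\right)^{2} = - \frac{1}{54505} + \left(- \frac{13}{18}\right)^{2} = - \frac{1}{54505} + \frac{169}{324} = \frac{9211021}{17659620}$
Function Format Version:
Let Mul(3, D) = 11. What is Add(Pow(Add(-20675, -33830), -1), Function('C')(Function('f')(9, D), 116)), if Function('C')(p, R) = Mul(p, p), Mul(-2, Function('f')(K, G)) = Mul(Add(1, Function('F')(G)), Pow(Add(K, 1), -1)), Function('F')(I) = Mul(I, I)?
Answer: Rational(9211021, 17659620) ≈ 0.52159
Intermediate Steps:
Function('F')(I) = Pow(I, 2)
D = Rational(11, 3) (D = Mul(Rational(1, 3), 11) = Rational(11, 3) ≈ 3.6667)
Function('f')(K, G) = Mul(Rational(-1, 2), Pow(Add(1, K), -1), Add(1, Pow(G, 2))) (Function('f')(K, G) = Mul(Rational(-1, 2), Mul(Add(1, Pow(G, 2)), Pow(Add(K, 1), -1))) = Mul(Rational(-1, 2), Mul(Add(1, Pow(G, 2)), Pow(Add(1, K), -1))) = Mul(Rational(-1, 2), Mul(Pow(Add(1, K), -1), Add(1, Pow(G, 2)))) = Mul(Rational(-1, 2), Pow(Add(1, K), -1), Add(1, Pow(G, 2))))
Function('C')(p, R) = Pow(p, 2)
Add(Pow(Add(-20675, -33830), -1), Function('C')(Function('f')(9, D), 116)) = Add(Pow(Add(-20675, -33830), -1), Pow(Mul(Rational(1, 2), Pow(Add(1, 9), -1), Add(-1, Mul(-1, Pow(Rational(11, 3), 2)))), 2)) = Add(Pow(-54505, -1), Pow(Mul(Rational(1, 2), Pow(10, -1), Add(-1, Mul(-1, Rational(121, 9)))), 2)) = Add(Rational(-1, 54505), Pow(Mul(Rational(1, 2), Rational(1, 10), Add(-1, Rational(-121, 9))), 2)) = Add(Rational(-1, 54505), Pow(Mul(Rational(1, 2), Rational(1, 10), Rational(-130, 9)), 2)) = Add(Rational(-1, 54505), Pow(Rational(-13, 18), 2)) = Add(Rational(-1, 54505), Rational(169, 324)) = Rational(9211021, 17659620)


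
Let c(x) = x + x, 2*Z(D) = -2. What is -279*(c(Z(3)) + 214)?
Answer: -59148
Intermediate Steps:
Z(D) = -1 (Z(D) = (½)*(-2) = -1)
c(x) = 2*x
-279*(c(Z(3)) + 214) = -279*(2*(-1) + 214) = -279*(-2 + 214) = -279*212 = -59148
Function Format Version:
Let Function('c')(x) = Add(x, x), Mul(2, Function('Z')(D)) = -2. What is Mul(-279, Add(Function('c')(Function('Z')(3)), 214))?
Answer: -59148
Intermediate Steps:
Function('Z')(D) = -1 (Function('Z')(D) = Mul(Rational(1, 2), -2) = -1)
Function('c')(x) = Mul(2, x)
Mul(-279, Add(Function('c')(Function('Z')(3)), 214)) = Mul(-279, Add(Mul(2, -1), 214)) = Mul(-279, Add(-2, 214)) = Mul(-279, 212) = -59148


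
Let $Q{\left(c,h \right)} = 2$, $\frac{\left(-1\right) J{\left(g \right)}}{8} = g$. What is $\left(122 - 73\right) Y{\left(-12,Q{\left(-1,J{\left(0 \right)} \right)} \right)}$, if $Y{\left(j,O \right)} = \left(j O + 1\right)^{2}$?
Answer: $25921$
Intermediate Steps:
$J{\left(g \right)} = - 8 g$
$Y{\left(j,O \right)} = \left(1 + O j\right)^{2}$ ($Y{\left(j,O \right)} = \left(O j + 1\right)^{2} = \left(1 + O j\right)^{2}$)
$\left(122 - 73\right) Y{\left(-12,Q{\left(-1,J{\left(0 \right)} \right)} \right)} = \left(122 - 73\right) \left(1 + 2 \left(-12\right)\right)^{2} = 49 \left(1 - 24\right)^{2} = 49 \left(-23\right)^{2} = 49 \cdot 529 = 25921$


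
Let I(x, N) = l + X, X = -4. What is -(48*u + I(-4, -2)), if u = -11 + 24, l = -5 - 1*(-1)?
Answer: -616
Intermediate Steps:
l = -4 (l = -5 + 1 = -4)
I(x, N) = -8 (I(x, N) = -4 - 4 = -8)
u = 13
-(48*u + I(-4, -2)) = -(48*13 - 8) = -(624 - 8) = -1*616 = -616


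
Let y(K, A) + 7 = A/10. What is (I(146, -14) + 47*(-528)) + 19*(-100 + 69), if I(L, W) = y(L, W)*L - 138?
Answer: -133847/5 ≈ -26769.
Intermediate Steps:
y(K, A) = -7 + A/10
I(L, W) = -138 + L*(-7 + W/10) (I(L, W) = (-7 + W/10)*L - 138 = L*(-7 + W/10) - 138 = -138 + L*(-7 + W/10))
(I(146, -14) + 47*(-528)) + 19*(-100 + 69) = ((-138 + (⅒)*146*(-70 - 14)) + 47*(-528)) + 19*(-100 + 69) = ((-138 + (⅒)*146*(-84)) - 24816) + 19*(-31) = ((-138 - 6132/5) - 24816) - 589 = (-6822/5 - 24816) - 589 = -130902/5 - 589 = -133847/5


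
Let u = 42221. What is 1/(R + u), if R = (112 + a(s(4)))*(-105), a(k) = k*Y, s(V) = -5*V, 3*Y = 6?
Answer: 1/34661 ≈ 2.8851e-5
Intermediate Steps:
Y = 2 (Y = (1/3)*6 = 2)
a(k) = 2*k (a(k) = k*2 = 2*k)
R = -7560 (R = (112 + 2*(-5*4))*(-105) = (112 + 2*(-20))*(-105) = (112 - 40)*(-105) = 72*(-105) = -7560)
1/(R + u) = 1/(-7560 + 42221) = 1/34661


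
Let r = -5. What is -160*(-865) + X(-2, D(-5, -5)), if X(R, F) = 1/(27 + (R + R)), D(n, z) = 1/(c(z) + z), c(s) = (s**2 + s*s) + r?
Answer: 3183201/23 ≈ 1.3840e+5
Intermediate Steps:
c(s) = -5 + 2*s**2 (c(s) = (s**2 + s*s) - 5 = (s**2 + s**2) - 5 = 2*s**2 - 5 = -5 + 2*s**2)
D(n, z) = 1/(-5 + z + 2*z**2) (D(n, z) = 1/((-5 + 2*z**2) + z) = 1/(-5 + z + 2*z**2))
X(R, F) = 1/(27 + 2*R)
-160*(-865) + X(-2, D(-5, -5)) = -160*(-865) + 1/(27 + 2*(-2)) = 138400 + 1/(27 - 4) = 138400 + 1/23 = 3183201/23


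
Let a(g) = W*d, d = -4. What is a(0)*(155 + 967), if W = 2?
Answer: -8976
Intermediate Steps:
a(g) = -8 (a(g) = 2*(-4) = -8)
a(0)*(155 + 967) = -8*(155 + 967) = -8*1122 = -8976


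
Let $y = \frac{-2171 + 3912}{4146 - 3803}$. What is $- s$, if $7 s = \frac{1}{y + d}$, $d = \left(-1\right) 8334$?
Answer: $\frac{49}{2856821} \approx 1.7152 \cdot 10^{-5}$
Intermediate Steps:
$y = \frac{1741}{343} \approx 5.0758$
$d = -8334$
$s = - \frac{49}{2856821}$ ($s = \frac{1}{7 \left(\frac{1741}{343} - 8334\right)} = \frac{1}{7 \left(- \frac{2856821}{343}\right)} = \frac{1}{7} \left(- \frac{343}{2856821}\right) = - \frac{49}{2856821} \approx -1.7152 \cdot 10^{-5}$)
$- s = \left(-1\right) \left(- \frac{49}{2856821}\right) = \frac{49}{2856821}$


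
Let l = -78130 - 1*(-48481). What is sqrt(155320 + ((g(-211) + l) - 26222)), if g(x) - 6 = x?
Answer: 2*sqrt(24811) ≈ 315.03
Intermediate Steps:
g(x) = 6 + x
l = -29649 (l = -78130 + 48481 = -29649)
sqrt(155320 + ((g(-211) + l) - 26222)) = sqrt(155320 + (((6 - 211) - 29649) - 26222)) = sqrt(155320 + ((-205 - 29649) - 26222)) = sqrt(155320 + (-29854 - 26222)) = sqrt(155320 - 56076) = sqrt(99244) = 2*sqrt(24811)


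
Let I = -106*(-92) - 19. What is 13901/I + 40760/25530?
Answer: 75160961/24848349 ≈ 3.0248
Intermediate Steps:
I = 9733 (I = 9752 - 19 = 9733)
13901/I + 40760/25530 = 13901/9733 + 40760/25530 = 13901*(1/9733) + 40760*(1/25530) = 13901/9733 + 4076/2553 = 75160961/24848349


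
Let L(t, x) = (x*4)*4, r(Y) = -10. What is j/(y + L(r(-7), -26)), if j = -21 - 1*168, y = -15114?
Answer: 189/15530 ≈ 0.012170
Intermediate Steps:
L(t, x) = 16*x (L(t, x) = (4*x)*4 = 16*x)
j = -189 (j = -21 - 168 = -189)
j/(y + L(r(-7), -26)) = -189/(-15114 + 16*(-26)) = -189/(-15114 - 416) = -189/(-15530) = -1/15530*(-189) = 189/15530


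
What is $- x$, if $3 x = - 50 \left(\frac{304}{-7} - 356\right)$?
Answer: $- \frac{46600}{7} \approx -6657.1$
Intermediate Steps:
$x = \frac{46600}{7}$ ($x = \frac{\left(-50\right) \left(\frac{304}{-7} - 356\right)}{3} = \frac{\left(-50\right) \left(304 \left(- \frac{1}{7}\right) - 356\right)}{3} = \frac{\left(-50\right) \left(- \frac{304}{7} - 356\right)}{3} = \frac{\left(-50\right) \left(- \frac{2796}{7}\right)}{3} = \frac{1}{3} \cdot \frac{139800}{7} = \frac{46600}{7} \approx 6657.1$)
$- x = \left(-1\right) \frac{46600}{7} = - \frac{46600}{7}$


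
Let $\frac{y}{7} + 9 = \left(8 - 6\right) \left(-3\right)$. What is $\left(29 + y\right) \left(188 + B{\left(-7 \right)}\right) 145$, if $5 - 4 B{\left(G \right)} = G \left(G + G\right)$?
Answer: $-1815545$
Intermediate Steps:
$y = -105$ ($y = -63 + 7 \left(8 - 6\right) \left(-3\right) = -63 + 7 \cdot 2 \left(-3\right) = -63 + 7 \left(-6\right) = -63 - 42 = -105$)
$B{\left(G \right)} = \frac{5}{4} - \frac{G^{2}}{2}$ ($B{\left(G \right)} = \frac{5}{4} - \frac{G \left(G + G\right)}{4} = \frac{5}{4} - \frac{G 2 G}{4} = \frac{5}{4} - \frac{2 G^{2}}{4} = \frac{5}{4} - \frac{G^{2}}{2}$)
$\left(29 + y\right) \left(188 + B{\left(-7 \right)}\right) 145 = \left(29 - 105\right) \left(188 + \left(\frac{5}{4} - \frac{\left(-7\right)^{2}}{2}\right)\right) 145 = - 76 \left(188 + \left(\frac{5}{4} - \frac{49}{2}\right)\right) 145 = - 76 \left(188 - \frac{93}{4}\right) 145 = \left(-76\right) \frac{659}{4} \cdot 145 = \left(-12521\right) 145 = -1815545$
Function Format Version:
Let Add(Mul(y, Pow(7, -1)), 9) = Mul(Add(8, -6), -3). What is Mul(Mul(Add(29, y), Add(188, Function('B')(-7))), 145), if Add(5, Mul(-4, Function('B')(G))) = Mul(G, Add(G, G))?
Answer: -1815545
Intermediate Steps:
y = -105 (y = Add(-63, Mul(7, Mul(Add(8, -6), -3))) = Add(-63, Mul(7, Mul(2, -3))) = Add(-63, Mul(7, -6)) = Add(-63, -42) = -105)
Function('B')(G) = Add(Rational(5, 4), Mul(Rational(-1, 2), Pow(G, 2))) (Function('B')(G) = Add(Rational(5, 4), Mul(Rational(-1, 4), Mul(G, Add(G, G)))) = Add(Rational(5, 4), Mul(Rational(-1, 4), Mul(G, Mul(2, G)))) = Add(Rational(5, 4), Mul(Rational(-1, 4), Mul(2, Pow(G, 2)))) = Add(Rational(5, 4), Mul(Rational(-1, 2), Pow(G, 2))))
Mul(Mul(Add(29, y), Add(188, Function('B')(-7))), 145) = Mul(Mul(Add(29, -105), Add(188, Add(Rational(5, 4), Mul(Rational(-1, 2), Pow(-7, 2))))), 145) = Mul(Mul(-76, Add(188, Add(Rational(5, 4), Mul(Rational(-1, 2), 49)))), 145) = Mul(Mul(-76, Add(188, Add(Rational(5, 4), Rational(-49, 2)))), 145) = Mul(Mul(-76, Add(188, Rational(-93, 4))), 145) = Mul(Mul(-76, Rational(659, 4)), 145) = Mul(-12521, 145) = -1815545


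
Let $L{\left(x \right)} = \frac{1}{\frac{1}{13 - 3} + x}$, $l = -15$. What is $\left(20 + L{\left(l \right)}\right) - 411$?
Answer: $- \frac{58269}{149} \approx -391.07$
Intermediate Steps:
$L{\left(x \right)} = \frac{1}{\frac{1}{10} + x}$
$\left(20 + L{\left(l \right)}\right) - 411 = \left(20 + \frac{10}{1 + 10 \left(-15\right)}\right) - 411 = \left(20 + \frac{10}{1 - 150}\right) - 411 = \left(20 + \frac{10}{-149}\right) - 411 = \left(20 + 10 \left(- \frac{1}{149}\right)\right) - 411 = \left(20 - \frac{10}{149}\right) - 411 = \frac{2970}{149} - 411 = - \frac{58269}{149}$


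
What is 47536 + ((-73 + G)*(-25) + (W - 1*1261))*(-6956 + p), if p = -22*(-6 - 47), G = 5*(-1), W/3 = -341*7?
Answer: 37520416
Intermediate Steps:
W = -7161 (W = 3*(-341*7) = 3*(-2387) = -7161)
G = -5
p = 1166 (p = -22*(-53) = 1166)
47536 + ((-73 + G)*(-25) + (W - 1*1261))*(-6956 + p) = 47536 + ((-73 - 5)*(-25) + (-7161 - 1*1261))*(-6956 + 1166) = 47536 + (-78*(-25) + (-7161 - 1261))*(-5790) = 47536 + (1950 - 8422)*(-5790) = 47536 - 6472*(-5790) = 47536 + 37472880 = 37520416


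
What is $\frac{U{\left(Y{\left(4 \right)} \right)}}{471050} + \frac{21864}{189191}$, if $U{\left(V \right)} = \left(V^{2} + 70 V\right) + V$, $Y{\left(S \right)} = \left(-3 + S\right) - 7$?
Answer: $\frac{1022525271}{8911842055} \approx 0.11474$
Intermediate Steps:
$Y{\left(S \right)} = -10 + S$
$U{\left(V \right)} = V^{2} + 71 V$
$\frac{U{\left(Y{\left(4 \right)} \right)}}{471050} + \frac{21864}{189191} = \frac{\left(-10 + 4\right) \left(71 + \left(-10 + 4\right)\right)}{471050} + \frac{21864}{189191} = - 6 \left(71 - 6\right) \frac{1}{471050} + 21864 \cdot \frac{1}{189191} = \left(-6\right) 65 \cdot \frac{1}{471050} + \frac{21864}{189191} = \left(-390\right) \frac{1}{471050} + \frac{21864}{189191} = - \frac{39}{47105} + \frac{21864}{189191} = \frac{1022525271}{8911842055}$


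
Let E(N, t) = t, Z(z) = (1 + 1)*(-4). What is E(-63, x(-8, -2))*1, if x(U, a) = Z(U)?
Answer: -8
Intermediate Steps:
Z(z) = -8 (Z(z) = 2*(-4) = -8)
x(U, a) = -8
E(-63, x(-8, -2))*1 = -8*1 = -8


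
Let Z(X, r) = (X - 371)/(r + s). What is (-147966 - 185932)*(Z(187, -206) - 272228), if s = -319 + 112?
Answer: 37540145462040/413 ≈ 9.0896e+10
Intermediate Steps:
s = -207
Z(X, r) = (-371 + X)/(-207 + r) (Z(X, r) = (X - 371)/(r - 207) = (-371 + X)/(-207 + r))
(-147966 - 185932)*(Z(187, -206) - 272228) = (-147966 - 185932)*((-371 + 187)/(-207 - 206) - 272228) = -333898*(-184/(-413) - 272228) = -333898*(-1/413*(-184) - 272228) = -333898*(184/413 - 272228) = -333898*(-112429980/413) = 37540145462040/413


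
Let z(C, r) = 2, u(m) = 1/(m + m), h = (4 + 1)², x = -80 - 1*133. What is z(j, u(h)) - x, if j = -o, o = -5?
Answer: 215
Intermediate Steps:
x = -213 (x = -80 - 133 = -213)
h = 25 (h = 5² = 25)
u(m) = 1/(2*m)
j = 5 (j = -1*(-5) = 5)
z(j, u(h)) - x = 2 - 1*(-213) = 2 + 213 = 215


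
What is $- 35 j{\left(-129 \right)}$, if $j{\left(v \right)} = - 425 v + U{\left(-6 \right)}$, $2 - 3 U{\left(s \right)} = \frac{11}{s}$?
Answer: $- \frac{34540555}{18} \approx -1.9189 \cdot 10^{6}$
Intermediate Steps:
$U{\left(s \right)} = \frac{2}{3} - \frac{11}{3 s}$ ($U{\left(s \right)} = \frac{2}{3} - \frac{11 \frac{1}{s}}{3} = \frac{2}{3} - \frac{11}{3 s}$)
$j{\left(v \right)} = \frac{23}{18} - 425 v$ ($j{\left(v \right)} = - 425 v + \frac{-11 + 2 \left(-6\right)}{3 \left(-6\right)} = - 425 v + \frac{1}{3} \left(- \frac{1}{6}\right) \left(-11 - 12\right) = - 425 v + \frac{1}{3} \left(- \frac{1}{6}\right) \left(-23\right) = - 425 v + \frac{23}{18} = \frac{23}{18} - 425 v$)
$- 35 j{\left(-129 \right)} = - 35 \left(\frac{23}{18} - -54825\right) = - 35 \left(\frac{23}{18} + 54825\right) = \left(-35\right) \frac{986873}{18} = - \frac{34540555}{18}$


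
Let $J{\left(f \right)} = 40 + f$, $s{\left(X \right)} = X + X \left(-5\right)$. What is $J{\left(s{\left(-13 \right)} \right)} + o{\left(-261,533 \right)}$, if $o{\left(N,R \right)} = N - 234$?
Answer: $-403$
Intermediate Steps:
$o{\left(N,R \right)} = -234 + N$
$s{\left(X \right)} = - 4 X$ ($s{\left(X \right)} = X - 5 X = - 4 X$)
$J{\left(s{\left(-13 \right)} \right)} + o{\left(-261,533 \right)} = \left(40 - -52\right) - 495 = \left(40 + 52\right) - 495 = 92 - 495 = -403$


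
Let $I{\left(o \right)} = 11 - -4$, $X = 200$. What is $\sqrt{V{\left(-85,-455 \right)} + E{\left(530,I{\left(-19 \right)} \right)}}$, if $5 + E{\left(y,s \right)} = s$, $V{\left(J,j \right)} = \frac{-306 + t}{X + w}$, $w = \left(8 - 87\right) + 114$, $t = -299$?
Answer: $\frac{\sqrt{16403}}{47} \approx 2.725$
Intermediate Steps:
$w = 35$ ($w = -79 + 114 = 35$)
$I{\left(o \right)} = 15$ ($I{\left(o \right)} = 11 + 4 = 15$)
$V{\left(J,j \right)} = - \frac{121}{47}$ ($V{\left(J,j \right)} = \frac{-306 - 299}{200 + 35} = - \frac{605}{235} = \left(-605\right) \frac{1}{235} = - \frac{121}{47}$)
$E{\left(y,s \right)} = -5 + s$
$\sqrt{V{\left(-85,-455 \right)} + E{\left(530,I{\left(-19 \right)} \right)}} = \sqrt{- \frac{121}{47} + \left(-5 + 15\right)} = \sqrt{- \frac{121}{47} + 10} = \sqrt{\frac{349}{47}} = \frac{\sqrt{16403}}{47}$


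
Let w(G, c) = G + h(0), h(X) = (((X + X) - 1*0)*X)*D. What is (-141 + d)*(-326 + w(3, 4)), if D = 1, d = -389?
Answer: 171190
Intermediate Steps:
h(X) = 2*X**2 (h(X) = (((X + X) - 1*0)*X)*1 = ((2*X + 0)*X)*1 = ((2*X)*X)*1 = (2*X**2)*1 = 2*X**2)
w(G, c) = G (w(G, c) = G + 2*0**2 = G + 2*0 = G + 0 = G)
(-141 + d)*(-326 + w(3, 4)) = (-141 - 389)*(-326 + 3) = -530*(-323) = 171190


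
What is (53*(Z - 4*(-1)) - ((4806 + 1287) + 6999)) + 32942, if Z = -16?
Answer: 19214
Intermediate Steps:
(53*(Z - 4*(-1)) - ((4806 + 1287) + 6999)) + 32942 = (53*(-16 - 4*(-1)) - ((4806 + 1287) + 6999)) + 32942 = (53*(-16 + 4) - (6093 + 6999)) + 32942 = (53*(-12) - 1*13092) + 32942 = (-636 - 13092) + 32942 = -13728 + 32942 = 19214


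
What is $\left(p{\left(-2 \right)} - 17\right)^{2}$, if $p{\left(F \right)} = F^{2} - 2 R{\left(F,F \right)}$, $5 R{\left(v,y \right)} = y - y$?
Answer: $169$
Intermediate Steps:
$R{\left(v,y \right)} = 0$ ($R{\left(v,y \right)} = \frac{y - y}{5} = \frac{1}{5} \cdot 0 = 0$)
$p{\left(F \right)} = F^{2}$ ($p{\left(F \right)} = F^{2} - 0 = F^{2} + 0 = F^{2}$)
$\left(p{\left(-2 \right)} - 17\right)^{2} = \left(\left(-2\right)^{2} - 17\right)^{2} = \left(4 - 17\right)^{2} = \left(-13\right)^{2} = 169$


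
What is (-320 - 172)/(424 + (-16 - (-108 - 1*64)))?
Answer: -123/145 ≈ -0.84828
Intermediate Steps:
(-320 - 172)/(424 + (-16 - (-108 - 1*64))) = -492/(424 + (-16 - (-108 - 64))) = -492/(424 + (-16 - 1*(-172))) = -492/(424 + (-16 + 172)) = -492/(424 + 156) = -492/580 = -492*1/580 = -123/145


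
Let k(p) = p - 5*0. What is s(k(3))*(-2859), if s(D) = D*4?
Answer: -34308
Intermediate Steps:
k(p) = p (k(p) = p + 0 = p)
s(D) = 4*D
s(k(3))*(-2859) = (4*3)*(-2859) = 12*(-2859) = -34308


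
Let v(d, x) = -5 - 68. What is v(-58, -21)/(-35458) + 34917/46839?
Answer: 413835411/553605754 ≈ 0.74753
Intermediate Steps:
v(d, x) = -73
v(-58, -21)/(-35458) + 34917/46839 = -73/(-35458) + 34917/46839 = -73*(-1/35458) + 34917*(1/46839) = 73/35458 + 11639/15613 = 413835411/553605754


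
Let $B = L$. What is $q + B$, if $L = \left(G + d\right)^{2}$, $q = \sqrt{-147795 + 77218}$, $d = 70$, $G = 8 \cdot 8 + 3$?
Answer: $18769 + i \sqrt{70577} \approx 18769.0 + 265.66 i$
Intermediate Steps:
$G = 67$ ($G = 64 + 3 = 67$)
$q = i \sqrt{70577}$ ($q = \sqrt{-70577} = i \sqrt{70577} \approx 265.66 i$)
$L = 18769$ ($L = \left(67 + 70\right)^{2} = 137^{2} = 18769$)
$B = 18769$
$q + B = i \sqrt{70577} + 18769 = 18769 + i \sqrt{70577}$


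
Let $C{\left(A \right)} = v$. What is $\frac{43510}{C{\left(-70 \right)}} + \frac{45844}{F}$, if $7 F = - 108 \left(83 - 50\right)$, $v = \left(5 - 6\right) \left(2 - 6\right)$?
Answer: $\frac{19223251}{1782} \approx 10787.0$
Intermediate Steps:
$v = 4$ ($v = - (2 - 6) = \left(-1\right) \left(-4\right) = 4$)
$C{\left(A \right)} = 4$
$F = - \frac{3564}{7}$ ($F = \frac{\left(-108\right) \left(83 - 50\right)}{7} = \frac{\left(-108\right) 33}{7} = \frac{1}{7} \left(-3564\right) = - \frac{3564}{7} \approx -509.14$)
$\frac{43510}{C{\left(-70 \right)}} + \frac{45844}{F} = \frac{43510}{4} + \frac{45844}{- \frac{3564}{7}} = 43510 \cdot \frac{1}{4} + 45844 \left(- \frac{7}{3564}\right) = \frac{21755}{2} - \frac{80227}{891} = \frac{19223251}{1782}$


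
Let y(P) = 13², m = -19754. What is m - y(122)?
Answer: -19923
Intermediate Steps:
y(P) = 169
m - y(122) = -19754 - 1*169 = -19754 - 169 = -19923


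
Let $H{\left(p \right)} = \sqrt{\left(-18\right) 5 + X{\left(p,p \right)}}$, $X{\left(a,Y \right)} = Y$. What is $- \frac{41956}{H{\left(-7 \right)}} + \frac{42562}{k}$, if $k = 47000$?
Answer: $\frac{21281}{23500} + \frac{41956 i \sqrt{97}}{97} \approx 0.90557 + 4260.0 i$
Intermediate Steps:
$H{\left(p \right)} = \sqrt{-90 + p}$ ($H{\left(p \right)} = \sqrt{\left(-18\right) 5 + p} = \sqrt{-90 + p}$)
$- \frac{41956}{H{\left(-7 \right)}} + \frac{42562}{k} = - \frac{41956}{\sqrt{-90 - 7}} + \frac{42562}{47000} = - \frac{41956}{\sqrt{-97}} + 42562 \cdot \frac{1}{47000} = - \frac{41956}{i \sqrt{97}} + \frac{21281}{23500} = - 41956 \left(- \frac{i \sqrt{97}}{97}\right) + \frac{21281}{23500} = \frac{41956 i \sqrt{97}}{97} + \frac{21281}{23500} = \frac{21281}{23500} + \frac{41956 i \sqrt{97}}{97}$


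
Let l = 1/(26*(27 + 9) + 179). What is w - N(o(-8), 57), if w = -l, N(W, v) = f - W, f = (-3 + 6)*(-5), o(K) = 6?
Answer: 23414/1115 ≈ 20.999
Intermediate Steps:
f = -15 (f = 3*(-5) = -15)
N(W, v) = -15 - W
l = 1/1115 (l = 1/(26*36 + 179) = 1/(936 + 179) = 1/1115 ≈ 0.00089686)
w = -1/1115 (w = -1*1/1115 = -1/1115 ≈ -0.00089686)
w - N(o(-8), 57) = -1/1115 - (-15 - 1*6) = -1/1115 - (-15 - 6) = -1/1115 - 1*(-21) = -1/1115 + 21 = 23414/1115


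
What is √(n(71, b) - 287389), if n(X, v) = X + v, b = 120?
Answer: I*√287198 ≈ 535.91*I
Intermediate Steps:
√(n(71, b) - 287389) = √((71 + 120) - 287389) = √(191 - 287389) = √(-287198) = I*√287198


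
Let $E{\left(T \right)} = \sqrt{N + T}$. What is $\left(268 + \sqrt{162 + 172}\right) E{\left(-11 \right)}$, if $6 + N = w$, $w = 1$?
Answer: $4 i \left(268 + \sqrt{334}\right) \approx 1145.1 i$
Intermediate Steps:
$N = -5$ ($N = -6 + 1 = -5$)
$E{\left(T \right)} = \sqrt{-5 + T}$
$\left(268 + \sqrt{162 + 172}\right) E{\left(-11 \right)} = \left(268 + \sqrt{162 + 172}\right) \sqrt{-5 - 11} = \left(268 + \sqrt{334}\right) \sqrt{-16} = \left(268 + \sqrt{334}\right) 4 i = 4 i \left(268 + \sqrt{334}\right)$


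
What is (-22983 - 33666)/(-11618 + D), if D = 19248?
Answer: -56649/7630 ≈ -7.4245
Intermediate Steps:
(-22983 - 33666)/(-11618 + D) = (-22983 - 33666)/(-11618 + 19248) = -56649/7630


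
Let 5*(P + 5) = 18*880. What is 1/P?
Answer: 1/3163 ≈ 0.00031616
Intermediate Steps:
P = 3163 (P = -5 + (18*880)/5 = -5 + (⅕)*15840 = -5 + 3168 = 3163)
1/P = 1/3163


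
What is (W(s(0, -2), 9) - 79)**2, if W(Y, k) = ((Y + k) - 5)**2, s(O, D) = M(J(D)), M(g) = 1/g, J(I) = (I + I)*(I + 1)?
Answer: 950625/256 ≈ 3713.4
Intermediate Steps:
J(I) = 2*I*(1 + I) (J(I) = (2*I)*(1 + I) = 2*I*(1 + I))
s(O, D) = 1/(2*D*(1 + D))
W(Y, k) = (-5 + Y + k)**2
(W(s(0, -2), 9) - 79)**2 = ((-5 + (1/2)/(-2*(1 - 2)) + 9)**2 - 79)**2 = ((-5 + (1/2)*(-1/2)/(-1) + 9)**2 - 79)**2 = ((-5 + (1/2)*(-1/2)*(-1) + 9)**2 - 79)**2 = ((-5 + 1/4 + 9)**2 - 79)**2 = ((17/4)**2 - 79)**2 = (289/16 - 79)**2 = (-975/16)**2 = 950625/256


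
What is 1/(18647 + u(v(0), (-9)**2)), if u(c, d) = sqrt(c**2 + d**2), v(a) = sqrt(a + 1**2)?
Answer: 18647/347704047 - sqrt(6562)/347704047 ≈ 5.3396e-5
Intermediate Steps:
v(a) = sqrt(1 + a) (v(a) = sqrt(a + 1) = sqrt(1 + a))
1/(18647 + u(v(0), (-9)**2)) = 1/(18647 + sqrt((sqrt(1 + 0))**2 + ((-9)**2)**2)) = 1/(18647 + sqrt((sqrt(1))**2 + 81**2)) = 1/(18647 + sqrt(1**2 + 6561)) = 1/(18647 + sqrt(1 + 6561)) = 1/(18647 + sqrt(6562))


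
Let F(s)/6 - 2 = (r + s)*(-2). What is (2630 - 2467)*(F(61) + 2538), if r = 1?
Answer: 294378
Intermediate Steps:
F(s) = -12*s (F(s) = 12 + 6*((1 + s)*(-2)) = 12 + 6*(-2 - 2*s) = 12 + (-12 - 12*s) = -12*s)
(2630 - 2467)*(F(61) + 2538) = (2630 - 2467)*(-12*61 + 2538) = 163*(-732 + 2538) = 163*1806 = 294378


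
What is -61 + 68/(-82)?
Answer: -2535/41 ≈ -61.829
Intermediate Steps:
-61 + 68/(-82) = -61 + 68*(-1/82) = -61 - 34/41 = -2535/41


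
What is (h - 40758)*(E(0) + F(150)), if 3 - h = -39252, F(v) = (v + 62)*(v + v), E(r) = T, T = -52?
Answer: -95512644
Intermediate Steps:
E(r) = -52
F(v) = 2*v*(62 + v) (F(v) = (62 + v)*(2*v) = 2*v*(62 + v))
h = 39255 (h = 3 - 1*(-39252) = 3 + 39252 = 39255)
(h - 40758)*(E(0) + F(150)) = (39255 - 40758)*(-52 + 2*150*(62 + 150)) = -1503*(-52 + 2*150*212) = -1503*(-52 + 63600) = -1503*63548 = -95512644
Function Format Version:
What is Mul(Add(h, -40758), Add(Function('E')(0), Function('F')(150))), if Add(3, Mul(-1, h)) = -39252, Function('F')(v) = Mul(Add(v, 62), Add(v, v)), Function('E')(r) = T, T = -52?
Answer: -95512644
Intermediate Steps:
Function('E')(r) = -52
Function('F')(v) = Mul(2, v, Add(62, v)) (Function('F')(v) = Mul(Add(62, v), Mul(2, v)) = Mul(2, v, Add(62, v)))
h = 39255 (h = Add(3, Mul(-1, -39252)) = Add(3, 39252) = 39255)
Mul(Add(h, -40758), Add(Function('E')(0), Function('F')(150))) = Mul(Add(39255, -40758), Add(-52, Mul(2, 150, Add(62, 150)))) = Mul(-1503, Add(-52, Mul(2, 150, 212))) = Mul(-1503, Add(-52, 63600)) = Mul(-1503, 63548) = -95512644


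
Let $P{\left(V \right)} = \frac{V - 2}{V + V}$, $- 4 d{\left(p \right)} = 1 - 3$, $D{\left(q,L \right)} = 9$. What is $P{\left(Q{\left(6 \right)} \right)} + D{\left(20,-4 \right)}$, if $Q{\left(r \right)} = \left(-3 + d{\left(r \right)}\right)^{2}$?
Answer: $\frac{467}{50} \approx 9.34$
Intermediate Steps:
$d{\left(p \right)} = \frac{1}{2}$ ($d{\left(p \right)} = - \frac{1 - 3}{4} = \left(- \frac{1}{4}\right) \left(-2\right) = \frac{1}{2}$)
$Q{\left(r \right)} = \frac{25}{4}$ ($Q{\left(r \right)} = \left(-3 + \frac{1}{2}\right)^{2} = \left(- \frac{5}{2}\right)^{2} = \frac{25}{4}$)
$P{\left(V \right)} = \frac{-2 + V}{2 V}$
$P{\left(Q{\left(6 \right)} \right)} + D{\left(20,-4 \right)} = \frac{-2 + \frac{25}{4}}{2 \cdot \frac{25}{4}} + 9 = \frac{1}{2} \cdot \frac{4}{25} \cdot \frac{17}{4} + 9 = \frac{17}{50} + 9 = \frac{467}{50}$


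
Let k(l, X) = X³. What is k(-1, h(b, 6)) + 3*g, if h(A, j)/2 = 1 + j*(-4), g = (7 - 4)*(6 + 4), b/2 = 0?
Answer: -97246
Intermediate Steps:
b = 0 (b = 2*0 = 0)
g = 30 (g = 3*10 = 30)
h(A, j) = 2 - 8*j (h(A, j) = 2*(1 + j*(-4)) = 2*(1 - 4*j) = 2 - 8*j)
k(-1, h(b, 6)) + 3*g = (2 - 8*6)³ + 3*30 = (2 - 48)³ + 90 = (-46)³ + 90 = -97336 + 90 = -97246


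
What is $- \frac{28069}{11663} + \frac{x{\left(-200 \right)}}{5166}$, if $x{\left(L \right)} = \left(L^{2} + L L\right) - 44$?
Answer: $\frac{43751243}{3347281} \approx 13.071$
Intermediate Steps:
$x{\left(L \right)} = -44 + 2 L^{2}$ ($x{\left(L \right)} = \left(L^{2} + L^{2}\right) - 44 = 2 L^{2} - 44 = -44 + 2 L^{2}$)
$- \frac{28069}{11663} + \frac{x{\left(-200 \right)}}{5166} = - \frac{28069}{11663} + \frac{-44 + 2 \left(-200\right)^{2}}{5166} = \left(-28069\right) \frac{1}{11663} + \left(-44 + 2 \cdot 40000\right) \frac{1}{5166} = - \frac{28069}{11663} + \left(-44 + 80000\right) \frac{1}{5166} = - \frac{28069}{11663} + 79956 \cdot \frac{1}{5166} = - \frac{28069}{11663} + \frac{4442}{287} = \frac{43751243}{3347281}$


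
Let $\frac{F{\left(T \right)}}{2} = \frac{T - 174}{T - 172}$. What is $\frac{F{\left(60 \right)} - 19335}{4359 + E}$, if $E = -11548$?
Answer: $\frac{541323}{201292} \approx 2.6892$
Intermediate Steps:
$F{\left(T \right)} = \frac{2 \left(-174 + T\right)}{-172 + T}$ ($F{\left(T \right)} = 2 \frac{T - 174}{T - 172} = 2 \frac{-174 + T}{-172 + T} = \frac{2 \left(-174 + T\right)}{-172 + T}$)
$\frac{F{\left(60 \right)} - 19335}{4359 + E} = \frac{\frac{2 \left(-174 + 60\right)}{-172 + 60} - 19335}{4359 - 11548} = \frac{2 \frac{1}{-112} \left(-114\right) - 19335}{-7189} = \left(2 \left(- \frac{1}{112}\right) \left(-114\right) - 19335\right) \left(- \frac{1}{7189}\right) = \left(\frac{57}{28} - 19335\right) \left(- \frac{1}{7189}\right) = \left(- \frac{541323}{28}\right) \left(- \frac{1}{7189}\right) = \frac{541323}{201292}$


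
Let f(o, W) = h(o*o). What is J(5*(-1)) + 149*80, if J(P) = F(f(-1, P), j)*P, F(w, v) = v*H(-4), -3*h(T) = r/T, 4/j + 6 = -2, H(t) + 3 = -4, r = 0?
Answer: 23805/2 ≈ 11903.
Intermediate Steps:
H(t) = -7 (H(t) = -3 - 4 = -7)
j = -½ (j = 4/(-6 - 2) = 4/(-8) = 4*(-⅛) = -½ ≈ -0.50000)
h(T) = 0 (h(T) = -0/T = -⅓*0 = 0)
f(o, W) = 0
F(w, v) = -7*v (F(w, v) = v*(-7) = -7*v)
J(P) = 7*P/2 (J(P) = (-7*(-½))*P = 7*P/2)
J(5*(-1)) + 149*80 = 7*(5*(-1))/2 + 149*80 = (7/2)*(-5) + 11920 = -35/2 + 11920 = 23805/2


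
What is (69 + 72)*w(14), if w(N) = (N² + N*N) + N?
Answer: 57246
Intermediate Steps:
w(N) = N + 2*N² (w(N) = (N² + N²) + N = 2*N² + N = N + 2*N²)
(69 + 72)*w(14) = (69 + 72)*(14*(1 + 2*14)) = 141*(14*(1 + 28)) = 141*(14*29) = 141*406 = 57246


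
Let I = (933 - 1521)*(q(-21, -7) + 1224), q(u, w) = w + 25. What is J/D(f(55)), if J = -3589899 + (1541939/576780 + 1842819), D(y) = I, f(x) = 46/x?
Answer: 1007679260461/421220126880 ≈ 2.3923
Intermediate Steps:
q(u, w) = 25 + w
I = -730296 (I = (933 - 1521)*((25 - 7) + 1224) = -588*(18 + 1224) = -588*1242 = -730296)
D(y) = -730296
J = -1007679260461/576780 (J = -3589899 + (1541939*(1/576780) + 1842819) = -3589899 + (1541939/576780 + 1842819) = -3589899 + 1062902684759/576780 = -1007679260461/576780 ≈ -1.7471e+6)
J/D(f(55)) = -1007679260461/576780/(-730296) = -1007679260461/576780*(-1/730296) = 1007679260461/421220126880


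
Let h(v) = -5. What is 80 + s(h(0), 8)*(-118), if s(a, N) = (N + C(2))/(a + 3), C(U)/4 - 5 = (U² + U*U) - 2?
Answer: 3148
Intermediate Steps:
C(U) = 12 + 8*U² (C(U) = 20 + 4*((U² + U*U) - 2) = 20 + 4*((U² + U²) - 2) = 20 + 4*(2*U² - 2) = 20 + 4*(-2 + 2*U²) = 20 + (-8 + 8*U²) = 12 + 8*U²)
s(a, N) = (44 + N)/(3 + a) (s(a, N) = (N + (12 + 8*2²))/(a + 3) = (N + (12 + 8*4))/(3 + a) = (N + (12 + 32))/(3 + a) = (N + 44)/(3 + a) = (44 + N)/(3 + a))
80 + s(h(0), 8)*(-118) = 80 + ((44 + 8)/(3 - 5))*(-118) = 80 + (52/(-2))*(-118) = 80 - ½*52*(-118) = 80 - 26*(-118) = 80 + 3068 = 3148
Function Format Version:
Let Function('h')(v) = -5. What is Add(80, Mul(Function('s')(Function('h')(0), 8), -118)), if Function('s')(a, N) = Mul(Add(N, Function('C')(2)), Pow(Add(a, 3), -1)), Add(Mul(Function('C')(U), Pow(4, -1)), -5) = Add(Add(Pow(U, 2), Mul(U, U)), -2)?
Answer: 3148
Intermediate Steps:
Function('C')(U) = Add(12, Mul(8, Pow(U, 2))) (Function('C')(U) = Add(20, Mul(4, Add(Add(Pow(U, 2), Mul(U, U)), -2))) = Add(20, Mul(4, Add(Add(Pow(U, 2), Pow(U, 2)), -2))) = Add(20, Mul(4, Add(Mul(2, Pow(U, 2)), -2))) = Add(20, Mul(4, Add(-2, Mul(2, Pow(U, 2))))) = Add(20, Add(-8, Mul(8, Pow(U, 2)))) = Add(12, Mul(8, Pow(U, 2))))
Function('s')(a, N) = Mul(Pow(Add(3, a), -1), Add(44, N)) (Function('s')(a, N) = Mul(Add(N, Add(12, Mul(8, Pow(2, 2)))), Pow(Add(a, 3), -1)) = Mul(Add(N, Add(12, Mul(8, 4))), Pow(Add(3, a), -1)) = Mul(Add(N, Add(12, 32)), Pow(Add(3, a), -1)) = Mul(Add(N, 44), Pow(Add(3, a), -1)) = Mul(Add(44, N), Pow(Add(3, a), -1)) = Mul(Pow(Add(3, a), -1), Add(44, N)))
Add(80, Mul(Function('s')(Function('h')(0), 8), -118)) = Add(80, Mul(Mul(Pow(Add(3, -5), -1), Add(44, 8)), -118)) = Add(80, Mul(Mul(Pow(-2, -1), 52), -118)) = Add(80, Mul(Mul(Rational(-1, 2), 52), -118)) = Add(80, Mul(-26, -118)) = Add(80, 3068) = 3148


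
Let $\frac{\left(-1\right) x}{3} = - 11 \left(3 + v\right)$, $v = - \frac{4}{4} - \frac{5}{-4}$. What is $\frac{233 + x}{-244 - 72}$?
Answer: $- \frac{1361}{1264} \approx -1.0767$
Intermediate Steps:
$v = \frac{1}{4}$ ($v = \left(-4\right) \frac{1}{4} - - \frac{5}{4} = -1 + \frac{5}{4} = \frac{1}{4} \approx 0.25$)
$x = \frac{429}{4}$ ($x = - 3 \left(- 11 \left(3 + \frac{1}{4}\right)\right) = - 3 \left(\left(-11\right) \frac{13}{4}\right) = \left(-3\right) \left(- \frac{143}{4}\right) = \frac{429}{4} \approx 107.25$)
$\frac{233 + x}{-244 - 72} = \frac{233 + \frac{429}{4}}{-244 - 72} = \frac{1361}{4 \left(-316\right)} = \frac{1361}{4} \left(- \frac{1}{316}\right) = - \frac{1361}{1264}$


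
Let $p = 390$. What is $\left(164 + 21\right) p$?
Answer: $72150$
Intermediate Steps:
$\left(164 + 21\right) p = \left(164 + 21\right) 390 = 185 \cdot 390 = 72150$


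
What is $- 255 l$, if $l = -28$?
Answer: $7140$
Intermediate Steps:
$- 255 l = \left(-255\right) \left(-28\right) = 7140$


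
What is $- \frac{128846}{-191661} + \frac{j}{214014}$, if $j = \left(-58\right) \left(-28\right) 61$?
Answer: $\frac{7760258858}{6836356209} \approx 1.1351$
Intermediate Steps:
$j = 99064$ ($j = 1624 \cdot 61 = 99064$)
$- \frac{128846}{-191661} + \frac{j}{214014} = - \frac{128846}{-191661} + \frac{99064}{214014} = \left(-128846\right) \left(- \frac{1}{191661}\right) + 99064 \cdot \frac{1}{214014} = \frac{128846}{191661} + \frac{49532}{107007} = \frac{7760258858}{6836356209}$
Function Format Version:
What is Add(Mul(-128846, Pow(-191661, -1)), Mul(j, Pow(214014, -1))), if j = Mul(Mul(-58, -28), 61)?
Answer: Rational(7760258858, 6836356209) ≈ 1.1351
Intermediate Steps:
j = 99064 (j = Mul(1624, 61) = 99064)
Add(Mul(-128846, Pow(-191661, -1)), Mul(j, Pow(214014, -1))) = Add(Mul(-128846, Pow(-191661, -1)), Mul(99064, Pow(214014, -1))) = Add(Mul(-128846, Rational(-1, 191661)), Mul(99064, Rational(1, 214014))) = Add(Rational(128846, 191661), Rational(49532, 107007)) = Rational(7760258858, 6836356209)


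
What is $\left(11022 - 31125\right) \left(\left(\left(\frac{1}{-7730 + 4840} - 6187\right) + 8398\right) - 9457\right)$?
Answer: $\frac{420975736923}{2890} \approx 1.4567 \cdot 10^{8}$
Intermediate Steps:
$\left(11022 - 31125\right) \left(\left(\left(\frac{1}{-7730 + 4840} - 6187\right) + 8398\right) - 9457\right) = - 20103 \left(\left(\left(\frac{1}{-2890} - 6187\right) + 8398\right) - 9457\right) = - 20103 \left(\left(\left(- \frac{1}{2890} - 6187\right) + 8398\right) - 9457\right) = - 20103 \left(\left(- \frac{17880431}{2890} + 8398\right) - 9457\right) = - 20103 \left(\frac{6389789}{2890} - 9457\right) = \left(-20103\right) \left(- \frac{20940941}{2890}\right) = \frac{420975736923}{2890}$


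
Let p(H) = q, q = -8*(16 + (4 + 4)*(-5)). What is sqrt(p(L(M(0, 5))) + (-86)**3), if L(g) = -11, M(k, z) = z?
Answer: 2*I*sqrt(158966) ≈ 797.41*I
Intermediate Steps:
q = 192 (q = -8*(16 + 8*(-5)) = -8*(16 - 40) = -8*(-24) = 192)
p(H) = 192
sqrt(p(L(M(0, 5))) + (-86)**3) = sqrt(192 + (-86)**3) = sqrt(192 - 636056) = sqrt(-635864) = 2*I*sqrt(158966)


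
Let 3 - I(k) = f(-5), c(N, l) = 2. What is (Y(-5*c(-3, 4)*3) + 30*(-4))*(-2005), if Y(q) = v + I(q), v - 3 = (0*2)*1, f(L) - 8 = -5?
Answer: 234585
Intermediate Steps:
f(L) = 3 (f(L) = 8 - 5 = 3)
v = 3 (v = 3 + (0*2)*1 = 3 + 0*1 = 3 + 0 = 3)
I(k) = 0 (I(k) = 3 - 1*3 = 3 - 3 = 0)
Y(q) = 3 (Y(q) = 3 + 0 = 3)
(Y(-5*c(-3, 4)*3) + 30*(-4))*(-2005) = (3 + 30*(-4))*(-2005) = (3 - 120)*(-2005) = -117*(-2005) = 234585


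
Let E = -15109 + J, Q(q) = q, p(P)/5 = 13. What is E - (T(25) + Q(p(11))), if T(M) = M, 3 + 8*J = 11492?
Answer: -110103/8 ≈ -13763.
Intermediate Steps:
J = 11489/8 (J = -3/8 + (1/8)*11492 = -3/8 + 2873/2 = 11489/8 ≈ 1436.1)
p(P) = 65 (p(P) = 5*13 = 65)
E = -109383/8 (E = -15109 + 11489/8 = -109383/8 ≈ -13673.)
E - (T(25) + Q(p(11))) = -109383/8 - (25 + 65) = -109383/8 - 1*90 = -109383/8 - 90 = -110103/8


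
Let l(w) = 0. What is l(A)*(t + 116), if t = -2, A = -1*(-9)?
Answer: 0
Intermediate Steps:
A = 9
l(A)*(t + 116) = 0*(-2 + 116) = 0*114 = 0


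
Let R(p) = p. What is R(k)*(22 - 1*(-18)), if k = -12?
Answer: -480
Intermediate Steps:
R(k)*(22 - 1*(-18)) = -12*(22 - 1*(-18)) = -12*(22 + 18) = -12*40 = -480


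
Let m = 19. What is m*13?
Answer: 247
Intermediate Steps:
m*13 = 19*13 = 247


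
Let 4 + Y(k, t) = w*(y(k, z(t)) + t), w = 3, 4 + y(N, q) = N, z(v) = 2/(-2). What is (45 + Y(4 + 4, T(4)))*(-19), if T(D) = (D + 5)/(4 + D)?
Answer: -8569/8 ≈ -1071.1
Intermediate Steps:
z(v) = -1 (z(v) = 2*(-½) = -1)
y(N, q) = -4 + N
T(D) = (5 + D)/(4 + D)
Y(k, t) = -16 + 3*k + 3*t (Y(k, t) = -4 + 3*((-4 + k) + t) = -4 + 3*(-4 + k + t) = -4 + (-12 + 3*k + 3*t) = -16 + 3*k + 3*t)
(45 + Y(4 + 4, T(4)))*(-19) = (45 + (-16 + 3*(4 + 4) + 3*((5 + 4)/(4 + 4))))*(-19) = (45 + (-16 + 3*8 + 3*(9/8)))*(-19) = (45 + (-16 + 24 + 3*((⅛)*9)))*(-19) = (45 + (-16 + 24 + 3*(9/8)))*(-19) = (45 + (-16 + 24 + 27/8))*(-19) = (45 + 91/8)*(-19) = (451/8)*(-19) = -8569/8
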